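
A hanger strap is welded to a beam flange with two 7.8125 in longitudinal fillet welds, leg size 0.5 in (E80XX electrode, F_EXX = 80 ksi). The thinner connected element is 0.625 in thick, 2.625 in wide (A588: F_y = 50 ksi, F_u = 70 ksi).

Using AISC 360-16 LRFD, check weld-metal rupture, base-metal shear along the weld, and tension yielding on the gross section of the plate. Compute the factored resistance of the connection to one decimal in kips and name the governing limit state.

73.8 kips (gross-section yield governs)

Weld metal: throat = 0.707×0.5 = 0.3535 in, L = 2×7.8125 = 15.625 in. φR_n = 0.75 × 0.6 × 80 × 0.3535 × 15.625 = 198.8 kips.
Base metal shear (0.625 in plate): yield φR_n = 1.0×0.6×50×0.625×15.625 = 293.0 kips; rupture φR_n = 0.75×0.6×70×0.625×15.625 = 307.6 kips; take 293.0 kips (yield).
Tension yield (gross): A_g = 2.625×0.625 = 1.6406 in². φR_n = 0.90 × 50 × 1.6406 = 73.8 kips.
Governing: min(198.8, 293.0, 73.8) = 73.8 kips → gross-section yield.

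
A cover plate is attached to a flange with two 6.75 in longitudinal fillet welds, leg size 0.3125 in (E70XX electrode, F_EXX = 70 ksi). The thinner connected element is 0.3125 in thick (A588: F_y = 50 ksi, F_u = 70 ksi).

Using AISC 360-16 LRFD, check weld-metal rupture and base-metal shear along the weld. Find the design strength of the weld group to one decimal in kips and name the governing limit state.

94.0 kips (weld metal governs)

Weld metal: throat = 0.707×0.3125 = 0.22094 in, L = 2×6.75 = 13.5 in. φR_n = 0.75 × 0.6 × 70 × 0.22094 × 13.5 = 94.0 kips.
Base metal shear (0.3125 in plate): yield φR_n = 1.0×0.6×50×0.3125×13.5 = 126.6 kips; rupture φR_n = 0.75×0.6×70×0.3125×13.5 = 132.9 kips; take 126.6 kips (yield).
Governing: min(94.0, 126.6) = 94.0 kips → weld metal.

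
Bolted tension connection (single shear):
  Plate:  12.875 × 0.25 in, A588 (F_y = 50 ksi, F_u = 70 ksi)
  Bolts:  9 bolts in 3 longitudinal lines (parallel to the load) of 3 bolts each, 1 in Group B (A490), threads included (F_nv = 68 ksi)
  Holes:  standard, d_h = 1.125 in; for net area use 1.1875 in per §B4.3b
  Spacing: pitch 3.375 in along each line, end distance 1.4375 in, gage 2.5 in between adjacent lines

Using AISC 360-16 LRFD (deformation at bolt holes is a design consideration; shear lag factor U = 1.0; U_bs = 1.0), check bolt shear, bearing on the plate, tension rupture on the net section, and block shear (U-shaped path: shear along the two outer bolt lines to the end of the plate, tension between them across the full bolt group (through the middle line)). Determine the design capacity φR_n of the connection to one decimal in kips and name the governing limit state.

Bolt shear: A_b = π(1)²/4 = 0.7854 in². φR_n = 0.75 × 68 × 0.7854 × 9 × 1 = 360.5 kips.
Bearing (0.25 in plate, F_u = 70 ksi): end bolts L_c = 1.4375 − 1.125/2 = 0.875, R_n = min(1.2×0.875×0.25×70, 2.4×1×0.25×70) = 18.375 kips/bolt; interior L_c = 3.375 − 1.125 = 2.25, R_n = 42 kips/bolt. φR_n = 0.75 × (3×18.375 + 6×42) = 230.3 kips.
Tension rupture (net): A_n = (12.875 − 3×1.1875)×0.25 = 2.3281 in² (U = 1.0, A_e = A_n). φR_n = 0.75 × 70 × 2.3281 = 122.2 kips.
Block shear: shear path 2×[1.4375+2×3.375] = 2×8.1875 in, A_gv = 4.0938, A_nv = 2×(8.1875 − 2.5×1.1875)×0.25 = 2.6094 in²; tension across gage: (5 − 2×1.1875)×0.25 = 0.65625 in². R_n = min(0.6×70×2.6094, 0.6×50×4.0938) + 1.0×70×0.65625 = min(109.59, 122.81) + 45.938 = 155.53 kips. φR_n = 0.75 × 155.53 = 116.6 kips.
Governing: min(360.5, 230.3, 122.2, 116.6) = 116.6 kips → block shear.

116.6 kips (block shear governs)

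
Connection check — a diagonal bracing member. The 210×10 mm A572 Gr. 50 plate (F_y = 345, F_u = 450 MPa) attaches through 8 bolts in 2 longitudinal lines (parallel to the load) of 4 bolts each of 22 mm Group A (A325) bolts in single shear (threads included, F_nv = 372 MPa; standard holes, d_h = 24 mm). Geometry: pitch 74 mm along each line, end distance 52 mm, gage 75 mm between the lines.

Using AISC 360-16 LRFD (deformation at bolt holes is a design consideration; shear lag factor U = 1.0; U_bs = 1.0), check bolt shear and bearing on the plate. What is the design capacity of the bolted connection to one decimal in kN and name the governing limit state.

Bolt shear: A_b = π(22)²/4 = 380.13 mm². φR_n = 0.75 × 372 × 380.13 × 8 × 1 = 848.5 kN.
Bearing (10 mm plate, F_u = 450 MPa): end bolts L_c = 52 − 24/2 = 40, R_n = min(1.2×40×10×450, 2.4×22×10×450) = 216 kN/bolt; interior L_c = 74 − 24 = 50, R_n = 237.6 kN/bolt. φR_n = 0.75 × (2×216 + 6×237.6) = 1393.2 kN.
Governing: min(848.5, 1393.2) = 848.5 kN → bolt shear.

848.5 kN (bolt shear governs)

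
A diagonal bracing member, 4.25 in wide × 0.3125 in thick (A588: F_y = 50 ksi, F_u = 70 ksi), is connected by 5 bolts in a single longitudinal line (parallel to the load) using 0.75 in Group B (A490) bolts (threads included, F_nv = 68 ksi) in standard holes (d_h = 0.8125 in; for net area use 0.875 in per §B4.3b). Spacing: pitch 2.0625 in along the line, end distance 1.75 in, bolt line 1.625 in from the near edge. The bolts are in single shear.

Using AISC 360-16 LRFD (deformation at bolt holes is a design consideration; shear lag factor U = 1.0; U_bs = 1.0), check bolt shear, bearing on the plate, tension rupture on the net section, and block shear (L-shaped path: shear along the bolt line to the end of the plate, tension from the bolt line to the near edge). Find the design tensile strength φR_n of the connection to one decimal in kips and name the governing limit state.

55.4 kips (net-section rupture governs)

Bolt shear: A_b = π(0.75)²/4 = 0.44179 in². φR_n = 0.75 × 68 × 0.44179 × 5 × 1 = 112.7 kips.
Bearing (0.3125 in plate, F_u = 70 ksi): end bolts L_c = 1.75 − 0.8125/2 = 1.34375, R_n = min(1.2×1.34375×0.3125×70, 2.4×0.75×0.3125×70) = 35.273 kips/bolt; interior L_c = 2.0625 − 0.8125 = 1.25, R_n = 32.813 kips/bolt. φR_n = 0.75 × (1×35.273 + 4×32.813) = 124.9 kips.
Tension rupture (net): A_n = (4.25 − 1×0.875)×0.3125 = 1.0547 in² (U = 1.0, A_e = A_n). φR_n = 0.75 × 70 × 1.0547 = 55.4 kips.
Block shear: shear path 1×[1.75+4×2.0625] = 1×10 in, A_gv = 3.125, A_nv = 1×(10 − 4.5×0.875)×0.3125 = 1.8945 in²; tension to near edge: (1.625 − 0.5×0.875)×0.3125 = 0.37109 in². R_n = min(0.6×70×1.8945, 0.6×50×3.125) + 1.0×70×0.37109 = min(79.569, 93.75) + 25.976 = 105.55 kips. φR_n = 0.75 × 105.55 = 79.2 kips.
Governing: min(112.7, 124.9, 55.4, 79.2) = 55.4 kips → net-section rupture.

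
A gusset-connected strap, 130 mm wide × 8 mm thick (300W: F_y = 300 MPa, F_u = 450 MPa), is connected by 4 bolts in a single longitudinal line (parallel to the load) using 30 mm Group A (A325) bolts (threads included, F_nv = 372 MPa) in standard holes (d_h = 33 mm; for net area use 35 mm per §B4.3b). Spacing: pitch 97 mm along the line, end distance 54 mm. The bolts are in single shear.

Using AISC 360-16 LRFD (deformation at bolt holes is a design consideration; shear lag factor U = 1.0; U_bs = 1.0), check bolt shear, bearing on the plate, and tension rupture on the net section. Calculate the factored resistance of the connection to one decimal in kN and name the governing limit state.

Bolt shear: A_b = π(30)²/4 = 706.86 mm². φR_n = 0.75 × 372 × 706.86 × 4 × 1 = 788.9 kN.
Bearing (8 mm plate, F_u = 450 MPa): end bolts L_c = 54 − 33/2 = 37.5, R_n = min(1.2×37.5×8×450, 2.4×30×8×450) = 162 kN/bolt; interior L_c = 97 − 33 = 64, R_n = 259.2 kN/bolt. φR_n = 0.75 × (1×162 + 3×259.2) = 704.7 kN.
Tension rupture (net): A_n = (130 − 1×35)×8 = 760 mm² (U = 1.0, A_e = A_n). φR_n = 0.75 × 450 × 760 = 256.5 kN.
Governing: min(788.9, 704.7, 256.5) = 256.5 kN → net-section rupture.

256.5 kN (net-section rupture governs)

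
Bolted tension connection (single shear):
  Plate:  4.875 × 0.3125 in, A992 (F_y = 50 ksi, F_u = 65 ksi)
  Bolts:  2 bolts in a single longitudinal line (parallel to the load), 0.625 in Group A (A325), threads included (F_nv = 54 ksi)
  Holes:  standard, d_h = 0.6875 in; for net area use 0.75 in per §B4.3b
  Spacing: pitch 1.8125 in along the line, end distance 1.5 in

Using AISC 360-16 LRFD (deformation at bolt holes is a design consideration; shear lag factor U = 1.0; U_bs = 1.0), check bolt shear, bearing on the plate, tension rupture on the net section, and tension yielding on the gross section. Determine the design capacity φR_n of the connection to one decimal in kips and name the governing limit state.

24.9 kips (bolt shear governs)

Bolt shear: A_b = π(0.625)²/4 = 0.3068 in². φR_n = 0.75 × 54 × 0.3068 × 2 × 1 = 24.9 kips.
Bearing (0.3125 in plate, F_u = 65 ksi): end bolts L_c = 1.5 − 0.6875/2 = 1.15625, R_n = min(1.2×1.15625×0.3125×65, 2.4×0.625×0.3125×65) = 28.184 kips/bolt; interior L_c = 1.8125 − 0.6875 = 1.125, R_n = 27.422 kips/bolt. φR_n = 0.75 × (1×28.184 + 1×27.422) = 41.7 kips.
Tension rupture (net): A_n = (4.875 − 1×0.75)×0.3125 = 1.2891 in² (U = 1.0, A_e = A_n). φR_n = 0.75 × 65 × 1.2891 = 62.8 kips.
Tension yield (gross): A_g = 4.875×0.3125 = 1.5234 in². φR_n = 0.90 × 50 × 1.5234 = 68.6 kips.
Governing: min(24.9, 41.7, 62.8, 68.6) = 24.9 kips → bolt shear.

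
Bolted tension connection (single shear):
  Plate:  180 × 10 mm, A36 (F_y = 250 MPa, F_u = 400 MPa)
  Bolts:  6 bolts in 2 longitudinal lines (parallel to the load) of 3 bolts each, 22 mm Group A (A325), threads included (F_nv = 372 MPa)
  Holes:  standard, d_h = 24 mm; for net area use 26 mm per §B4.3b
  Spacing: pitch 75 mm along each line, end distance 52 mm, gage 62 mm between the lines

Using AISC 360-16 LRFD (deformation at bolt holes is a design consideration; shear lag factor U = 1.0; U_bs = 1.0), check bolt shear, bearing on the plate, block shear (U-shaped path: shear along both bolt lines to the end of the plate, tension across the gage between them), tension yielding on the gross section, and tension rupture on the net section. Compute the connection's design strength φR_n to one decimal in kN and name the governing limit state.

384.0 kN (net-section rupture governs)

Bolt shear: A_b = π(22)²/4 = 380.13 mm². φR_n = 0.75 × 372 × 380.13 × 6 × 1 = 636.3 kN.
Bearing (10 mm plate, F_u = 400 MPa): end bolts L_c = 52 − 24/2 = 40, R_n = min(1.2×40×10×400, 2.4×22×10×400) = 192 kN/bolt; interior L_c = 75 − 24 = 51, R_n = 211.2 kN/bolt. φR_n = 0.75 × (2×192 + 4×211.2) = 921.6 kN.
Block shear: shear path 2×[52+2×75] = 2×202 mm, A_gv = 4040, A_nv = 2×(202 − 2.5×26)×10 = 2740 mm²; tension across gage: (62 − 1×26)×10 = 360 mm². R_n = min(0.6×400×2740, 0.6×250×4040) + 1.0×400×360 = min(657.6, 606) + 144 = 750 kN. φR_n = 0.75 × 750 = 562.5 kN.
Tension yield (gross): A_g = 180×10 = 1800 mm². φR_n = 0.90 × 250 × 1800 = 405.0 kN.
Tension rupture (net): A_n = (180 − 2×26)×10 = 1280 mm² (U = 1.0, A_e = A_n). φR_n = 0.75 × 400 × 1280 = 384.0 kN.
Governing: min(636.3, 921.6, 562.5, 405.0, 384.0) = 384.0 kN → net-section rupture.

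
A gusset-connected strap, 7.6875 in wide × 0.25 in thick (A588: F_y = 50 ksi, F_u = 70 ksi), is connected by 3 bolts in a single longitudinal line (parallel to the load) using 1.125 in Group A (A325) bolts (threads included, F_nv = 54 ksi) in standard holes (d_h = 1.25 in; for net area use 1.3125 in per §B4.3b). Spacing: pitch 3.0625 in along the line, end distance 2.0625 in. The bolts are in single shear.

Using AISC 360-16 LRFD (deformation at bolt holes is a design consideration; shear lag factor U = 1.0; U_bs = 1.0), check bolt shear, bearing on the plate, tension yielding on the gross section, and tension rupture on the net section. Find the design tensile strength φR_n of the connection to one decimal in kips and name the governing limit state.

Bolt shear: A_b = π(1.125)²/4 = 0.99402 in². φR_n = 0.75 × 54 × 0.99402 × 3 × 1 = 120.8 kips.
Bearing (0.25 in plate, F_u = 70 ksi): end bolts L_c = 2.0625 − 1.25/2 = 1.4375, R_n = min(1.2×1.4375×0.25×70, 2.4×1.125×0.25×70) = 30.188 kips/bolt; interior L_c = 3.0625 − 1.25 = 1.8125, R_n = 38.063 kips/bolt. φR_n = 0.75 × (1×30.188 + 2×38.063) = 79.7 kips.
Tension yield (gross): A_g = 7.6875×0.25 = 1.9219 in². φR_n = 0.90 × 50 × 1.9219 = 86.5 kips.
Tension rupture (net): A_n = (7.6875 − 1×1.3125)×0.25 = 1.5938 in² (U = 1.0, A_e = A_n). φR_n = 0.75 × 70 × 1.5938 = 83.7 kips.
Governing: min(120.8, 79.7, 86.5, 83.7) = 79.7 kips → bearing.

79.7 kips (bearing governs)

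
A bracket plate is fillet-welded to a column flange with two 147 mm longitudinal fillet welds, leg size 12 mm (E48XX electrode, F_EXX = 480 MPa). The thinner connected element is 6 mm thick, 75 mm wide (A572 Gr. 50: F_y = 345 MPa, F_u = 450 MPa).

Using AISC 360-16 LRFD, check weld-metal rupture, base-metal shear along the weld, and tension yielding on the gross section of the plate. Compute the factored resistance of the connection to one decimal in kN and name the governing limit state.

Weld metal: throat = 0.707×12 = 8.484 mm, L = 2×147 = 294 mm. φR_n = 0.75 × 0.6 × 480 × 8.484 × 294 = 538.8 kN.
Base metal shear (6 mm plate): yield φR_n = 1.0×0.6×345×6×294 = 365.1 kN; rupture φR_n = 0.75×0.6×450×6×294 = 357.2 kN; take 357.2 kN (rupture).
Tension yield (gross): A_g = 75×6 = 450 mm². φR_n = 0.90 × 345 × 450 = 139.7 kN.
Governing: min(538.8, 357.2, 139.7) = 139.7 kN → gross-section yield.

139.7 kN (gross-section yield governs)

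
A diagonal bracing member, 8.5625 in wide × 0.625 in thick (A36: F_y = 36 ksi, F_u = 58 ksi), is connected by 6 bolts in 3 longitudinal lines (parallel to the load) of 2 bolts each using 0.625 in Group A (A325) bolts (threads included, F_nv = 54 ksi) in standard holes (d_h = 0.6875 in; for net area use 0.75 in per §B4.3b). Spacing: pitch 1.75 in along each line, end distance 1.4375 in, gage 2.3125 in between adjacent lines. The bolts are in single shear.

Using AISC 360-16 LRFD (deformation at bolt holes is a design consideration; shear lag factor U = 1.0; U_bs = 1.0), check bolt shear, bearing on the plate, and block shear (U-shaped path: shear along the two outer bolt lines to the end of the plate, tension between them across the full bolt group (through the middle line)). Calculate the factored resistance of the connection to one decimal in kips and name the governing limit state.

Bolt shear: A_b = π(0.625)²/4 = 0.3068 in². φR_n = 0.75 × 54 × 0.3068 × 6 × 1 = 74.6 kips.
Bearing (0.625 in plate, F_u = 58 ksi): end bolts L_c = 1.4375 − 0.6875/2 = 1.09375, R_n = min(1.2×1.09375×0.625×58, 2.4×0.625×0.625×58) = 47.578 kips/bolt; interior L_c = 1.75 − 0.6875 = 1.0625, R_n = 46.219 kips/bolt. φR_n = 0.75 × (3×47.578 + 3×46.219) = 211.0 kips.
Block shear: shear path 2×[1.4375+1×1.75] = 2×3.1875 in, A_gv = 3.9844, A_nv = 2×(3.1875 − 1.5×0.75)×0.625 = 2.5781 in²; tension across gage: (4.625 − 2×0.75)×0.625 = 1.9531 in². R_n = min(0.6×58×2.5781, 0.6×36×3.9844) + 1.0×58×1.9531 = min(89.718, 86.063) + 113.28 = 199.34 kips. φR_n = 0.75 × 199.34 = 149.5 kips.
Governing: min(74.6, 211.0, 149.5) = 74.6 kips → bolt shear.

74.6 kips (bolt shear governs)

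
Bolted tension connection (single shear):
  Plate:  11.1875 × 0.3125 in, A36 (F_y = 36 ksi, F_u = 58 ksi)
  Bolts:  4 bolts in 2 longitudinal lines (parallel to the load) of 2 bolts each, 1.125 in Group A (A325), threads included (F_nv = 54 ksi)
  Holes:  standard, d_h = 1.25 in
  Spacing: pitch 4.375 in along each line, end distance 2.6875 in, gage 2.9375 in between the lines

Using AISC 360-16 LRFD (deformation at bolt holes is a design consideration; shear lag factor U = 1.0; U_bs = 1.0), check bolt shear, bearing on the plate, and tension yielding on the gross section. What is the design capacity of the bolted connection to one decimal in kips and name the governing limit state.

Bolt shear: A_b = π(1.125)²/4 = 0.99402 in². φR_n = 0.75 × 54 × 0.99402 × 4 × 1 = 161.0 kips.
Bearing (0.3125 in plate, F_u = 58 ksi): end bolts L_c = 2.6875 − 1.25/2 = 2.0625, R_n = min(1.2×2.0625×0.3125×58, 2.4×1.125×0.3125×58) = 44.859 kips/bolt; interior L_c = 4.375 − 1.25 = 3.125, R_n = 48.938 kips/bolt. φR_n = 0.75 × (2×44.859 + 2×48.938) = 140.7 kips.
Tension yield (gross): A_g = 11.1875×0.3125 = 3.4961 in². φR_n = 0.90 × 36 × 3.4961 = 113.3 kips.
Governing: min(161.0, 140.7, 113.3) = 113.3 kips → gross-section yield.

113.3 kips (gross-section yield governs)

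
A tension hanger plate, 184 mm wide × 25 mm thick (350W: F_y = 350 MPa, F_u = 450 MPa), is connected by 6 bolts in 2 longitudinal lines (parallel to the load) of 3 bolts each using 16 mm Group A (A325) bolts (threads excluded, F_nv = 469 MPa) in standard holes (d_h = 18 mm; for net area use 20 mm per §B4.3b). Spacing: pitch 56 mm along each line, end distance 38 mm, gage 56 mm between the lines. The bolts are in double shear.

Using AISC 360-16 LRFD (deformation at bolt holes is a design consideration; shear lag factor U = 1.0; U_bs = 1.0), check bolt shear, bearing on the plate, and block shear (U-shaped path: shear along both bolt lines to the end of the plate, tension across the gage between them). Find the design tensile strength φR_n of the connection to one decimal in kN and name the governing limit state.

Bolt shear: A_b = π(16)²/4 = 201.06 mm². φR_n = 0.75 × 469 × 201.06 × 6 × 2 = 848.7 kN.
Bearing (25 mm plate, F_u = 450 MPa): end bolts L_c = 38 − 18/2 = 29, R_n = min(1.2×29×25×450, 2.4×16×25×450) = 391.5 kN/bolt; interior L_c = 56 − 18 = 38, R_n = 432 kN/bolt. φR_n = 0.75 × (2×391.5 + 4×432) = 1883.3 kN.
Block shear: shear path 2×[38+2×56] = 2×150 mm, A_gv = 7500, A_nv = 2×(150 − 2.5×20)×25 = 5000 mm²; tension across gage: (56 − 1×20)×25 = 900 mm². R_n = min(0.6×450×5000, 0.6×350×7500) + 1.0×450×900 = min(1350, 1575) + 405 = 1755 kN. φR_n = 0.75 × 1755 = 1316.3 kN.
Governing: min(848.7, 1883.3, 1316.3) = 848.7 kN → bolt shear.

848.7 kN (bolt shear governs)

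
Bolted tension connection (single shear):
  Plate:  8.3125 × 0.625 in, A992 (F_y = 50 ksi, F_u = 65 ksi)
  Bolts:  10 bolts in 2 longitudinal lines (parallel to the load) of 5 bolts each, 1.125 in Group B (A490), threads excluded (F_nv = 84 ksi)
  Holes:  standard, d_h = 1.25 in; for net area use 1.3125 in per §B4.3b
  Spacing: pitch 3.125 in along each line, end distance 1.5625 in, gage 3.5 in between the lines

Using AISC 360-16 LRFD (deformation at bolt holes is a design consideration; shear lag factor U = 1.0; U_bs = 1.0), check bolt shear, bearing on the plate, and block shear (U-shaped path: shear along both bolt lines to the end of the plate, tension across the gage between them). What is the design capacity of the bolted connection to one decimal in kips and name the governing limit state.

364.9 kips (block shear governs)

Bolt shear: A_b = π(1.125)²/4 = 0.99402 in². φR_n = 0.75 × 84 × 0.99402 × 10 × 1 = 626.2 kips.
Bearing (0.625 in plate, F_u = 65 ksi): end bolts L_c = 1.5625 − 1.25/2 = 0.9375, R_n = min(1.2×0.9375×0.625×65, 2.4×1.125×0.625×65) = 45.703 kips/bolt; interior L_c = 3.125 − 1.25 = 1.875, R_n = 91.406 kips/bolt. φR_n = 0.75 × (2×45.703 + 8×91.406) = 617.0 kips.
Block shear: shear path 2×[1.5625+4×3.125] = 2×14.0625 in, A_gv = 17.578, A_nv = 2×(14.0625 − 4.5×1.3125)×0.625 = 10.195 in²; tension across gage: (3.5 − 1×1.3125)×0.625 = 1.3672 in². R_n = min(0.6×65×10.195, 0.6×50×17.578) + 1.0×65×1.3672 = min(397.61, 527.34) + 88.868 = 486.48 kips. φR_n = 0.75 × 486.48 = 364.9 kips.
Governing: min(626.2, 617.0, 364.9) = 364.9 kips → block shear.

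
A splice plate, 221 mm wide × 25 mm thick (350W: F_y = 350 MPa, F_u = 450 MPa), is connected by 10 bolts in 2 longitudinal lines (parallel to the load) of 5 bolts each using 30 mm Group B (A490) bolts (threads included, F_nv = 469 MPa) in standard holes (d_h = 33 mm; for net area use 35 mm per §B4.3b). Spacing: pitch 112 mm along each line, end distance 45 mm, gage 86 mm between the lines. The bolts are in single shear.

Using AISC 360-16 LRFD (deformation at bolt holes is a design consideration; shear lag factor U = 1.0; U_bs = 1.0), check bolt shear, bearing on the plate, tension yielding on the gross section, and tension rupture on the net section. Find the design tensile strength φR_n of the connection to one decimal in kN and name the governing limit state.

Bolt shear: A_b = π(30)²/4 = 706.86 mm². φR_n = 0.75 × 469 × 706.86 × 10 × 1 = 2486.4 kN.
Bearing (25 mm plate, F_u = 450 MPa): end bolts L_c = 45 − 33/2 = 28.5, R_n = min(1.2×28.5×25×450, 2.4×30×25×450) = 384.75 kN/bolt; interior L_c = 112 − 33 = 79, R_n = 810 kN/bolt. φR_n = 0.75 × (2×384.75 + 8×810) = 5437.1 kN.
Tension yield (gross): A_g = 221×25 = 5525 mm². φR_n = 0.90 × 350 × 5525 = 1740.4 kN.
Tension rupture (net): A_n = (221 − 2×35)×25 = 3775 mm² (U = 1.0, A_e = A_n). φR_n = 0.75 × 450 × 3775 = 1274.1 kN.
Governing: min(2486.4, 5437.1, 1740.4, 1274.1) = 1274.1 kN → net-section rupture.

1274.1 kN (net-section rupture governs)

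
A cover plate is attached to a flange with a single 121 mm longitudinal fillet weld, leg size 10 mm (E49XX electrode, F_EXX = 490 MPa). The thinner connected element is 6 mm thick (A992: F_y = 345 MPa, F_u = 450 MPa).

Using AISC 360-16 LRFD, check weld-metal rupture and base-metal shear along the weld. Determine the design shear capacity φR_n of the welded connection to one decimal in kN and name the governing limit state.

Weld metal: throat = 0.707×10 = 7.07 mm, L = 121 mm. φR_n = 0.75 × 0.6 × 490 × 7.07 × 121 = 188.6 kN.
Base metal shear (6 mm plate): yield φR_n = 1.0×0.6×345×6×121 = 150.3 kN; rupture φR_n = 0.75×0.6×450×6×121 = 147.0 kN; take 147.0 kN (rupture).
Governing: min(188.6, 147.0) = 147.0 kN → base-metal shear.

147.0 kN (base-metal shear governs)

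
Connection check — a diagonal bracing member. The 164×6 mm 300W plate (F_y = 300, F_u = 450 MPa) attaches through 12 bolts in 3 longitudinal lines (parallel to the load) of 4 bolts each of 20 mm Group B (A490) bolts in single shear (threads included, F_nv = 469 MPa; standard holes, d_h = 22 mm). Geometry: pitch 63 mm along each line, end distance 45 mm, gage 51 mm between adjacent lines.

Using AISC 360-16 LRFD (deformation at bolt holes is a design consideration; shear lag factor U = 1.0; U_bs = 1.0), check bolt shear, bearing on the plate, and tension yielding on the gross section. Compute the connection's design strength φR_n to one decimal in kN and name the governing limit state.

265.7 kN (gross-section yield governs)

Bolt shear: A_b = π(20)²/4 = 314.16 mm². φR_n = 0.75 × 469 × 314.16 × 12 × 1 = 1326.1 kN.
Bearing (6 mm plate, F_u = 450 MPa): end bolts L_c = 45 − 22/2 = 34, R_n = min(1.2×34×6×450, 2.4×20×6×450) = 110.16 kN/bolt; interior L_c = 63 − 22 = 41, R_n = 129.6 kN/bolt. φR_n = 0.75 × (3×110.16 + 9×129.6) = 1122.7 kN.
Tension yield (gross): A_g = 164×6 = 984 mm². φR_n = 0.90 × 300 × 984 = 265.7 kN.
Governing: min(1326.1, 1122.7, 265.7) = 265.7 kN → gross-section yield.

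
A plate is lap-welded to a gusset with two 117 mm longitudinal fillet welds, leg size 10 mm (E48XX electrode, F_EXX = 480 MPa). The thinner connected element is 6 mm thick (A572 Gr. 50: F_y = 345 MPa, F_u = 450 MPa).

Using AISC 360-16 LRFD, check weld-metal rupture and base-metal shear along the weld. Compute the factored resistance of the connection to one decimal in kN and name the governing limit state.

284.3 kN (base-metal shear governs)

Weld metal: throat = 0.707×10 = 7.07 mm, L = 2×117 = 234 mm. φR_n = 0.75 × 0.6 × 480 × 7.07 × 234 = 357.3 kN.
Base metal shear (6 mm plate): yield φR_n = 1.0×0.6×345×6×234 = 290.6 kN; rupture φR_n = 0.75×0.6×450×6×234 = 284.3 kN; take 284.3 kN (rupture).
Governing: min(357.3, 284.3) = 284.3 kN → base-metal shear.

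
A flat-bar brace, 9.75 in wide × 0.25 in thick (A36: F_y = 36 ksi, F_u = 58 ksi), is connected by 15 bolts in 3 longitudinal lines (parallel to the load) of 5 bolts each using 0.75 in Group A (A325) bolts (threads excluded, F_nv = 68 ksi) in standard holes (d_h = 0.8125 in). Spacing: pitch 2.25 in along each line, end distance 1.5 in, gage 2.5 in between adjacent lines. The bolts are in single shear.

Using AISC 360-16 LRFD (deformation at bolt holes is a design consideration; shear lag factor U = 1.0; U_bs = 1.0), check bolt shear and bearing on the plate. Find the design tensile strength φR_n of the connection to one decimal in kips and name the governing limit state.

267.9 kips (bearing governs)

Bolt shear: A_b = π(0.75)²/4 = 0.44179 in². φR_n = 0.75 × 68 × 0.44179 × 15 × 1 = 338.0 kips.
Bearing (0.25 in plate, F_u = 58 ksi): end bolts L_c = 1.5 − 0.8125/2 = 1.09375, R_n = min(1.2×1.09375×0.25×58, 2.4×0.75×0.25×58) = 19.031 kips/bolt; interior L_c = 2.25 − 0.8125 = 1.4375, R_n = 25.013 kips/bolt. φR_n = 0.75 × (3×19.031 + 12×25.013) = 267.9 kips.
Governing: min(338.0, 267.9) = 267.9 kips → bearing.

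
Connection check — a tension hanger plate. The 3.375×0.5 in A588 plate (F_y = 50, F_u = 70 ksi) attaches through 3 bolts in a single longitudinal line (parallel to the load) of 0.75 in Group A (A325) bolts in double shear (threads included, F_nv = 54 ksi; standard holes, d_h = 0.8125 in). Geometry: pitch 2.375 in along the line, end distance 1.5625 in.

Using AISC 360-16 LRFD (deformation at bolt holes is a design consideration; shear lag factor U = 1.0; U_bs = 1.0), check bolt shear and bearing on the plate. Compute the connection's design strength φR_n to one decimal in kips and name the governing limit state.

107.4 kips (bolt shear governs)

Bolt shear: A_b = π(0.75)²/4 = 0.44179 in². φR_n = 0.75 × 54 × 0.44179 × 3 × 2 = 107.4 kips.
Bearing (0.5 in plate, F_u = 70 ksi): end bolts L_c = 1.5625 − 0.8125/2 = 1.15625, R_n = min(1.2×1.15625×0.5×70, 2.4×0.75×0.5×70) = 48.563 kips/bolt; interior L_c = 2.375 − 0.8125 = 1.5625, R_n = 63 kips/bolt. φR_n = 0.75 × (1×48.563 + 2×63) = 130.9 kips.
Governing: min(107.4, 130.9) = 107.4 kips → bolt shear.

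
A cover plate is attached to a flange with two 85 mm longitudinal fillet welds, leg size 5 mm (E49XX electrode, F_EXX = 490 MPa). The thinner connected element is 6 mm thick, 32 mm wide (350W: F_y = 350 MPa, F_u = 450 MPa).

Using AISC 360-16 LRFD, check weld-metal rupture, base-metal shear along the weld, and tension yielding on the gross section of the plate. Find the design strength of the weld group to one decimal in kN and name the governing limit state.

Weld metal: throat = 0.707×5 = 3.535 mm, L = 2×85 = 170 mm. φR_n = 0.75 × 0.6 × 490 × 3.535 × 170 = 132.5 kN.
Base metal shear (6 mm plate): yield φR_n = 1.0×0.6×350×6×170 = 214.2 kN; rupture φR_n = 0.75×0.6×450×6×170 = 206.6 kN; take 206.6 kN (rupture).
Tension yield (gross): A_g = 32×6 = 192 mm². φR_n = 0.90 × 350 × 192 = 60.5 kN.
Governing: min(132.5, 206.6, 60.5) = 60.5 kN → gross-section yield.

60.5 kN (gross-section yield governs)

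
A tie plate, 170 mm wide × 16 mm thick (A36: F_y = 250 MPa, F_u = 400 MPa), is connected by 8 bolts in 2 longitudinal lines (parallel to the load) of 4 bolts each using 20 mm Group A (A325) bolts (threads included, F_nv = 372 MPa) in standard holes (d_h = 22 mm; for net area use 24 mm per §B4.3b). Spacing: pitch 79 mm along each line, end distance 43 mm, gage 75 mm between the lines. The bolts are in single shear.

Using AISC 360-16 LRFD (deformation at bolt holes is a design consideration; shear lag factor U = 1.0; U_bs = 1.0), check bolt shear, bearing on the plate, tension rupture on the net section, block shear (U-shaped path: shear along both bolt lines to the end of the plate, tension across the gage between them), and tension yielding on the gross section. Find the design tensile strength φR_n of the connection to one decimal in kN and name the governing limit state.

Bolt shear: A_b = π(20)²/4 = 314.16 mm². φR_n = 0.75 × 372 × 314.16 × 8 × 1 = 701.2 kN.
Bearing (16 mm plate, F_u = 400 MPa): end bolts L_c = 43 − 22/2 = 32, R_n = min(1.2×32×16×400, 2.4×20×16×400) = 245.76 kN/bolt; interior L_c = 79 − 22 = 57, R_n = 307.2 kN/bolt. φR_n = 0.75 × (2×245.76 + 6×307.2) = 1751.0 kN.
Tension rupture (net): A_n = (170 − 2×24)×16 = 1952 mm² (U = 1.0, A_e = A_n). φR_n = 0.75 × 400 × 1952 = 585.6 kN.
Block shear: shear path 2×[43+3×79] = 2×280 mm, A_gv = 8960, A_nv = 2×(280 − 3.5×24)×16 = 6272 mm²; tension across gage: (75 − 1×24)×16 = 816 mm². R_n = min(0.6×400×6272, 0.6×250×8960) + 1.0×400×816 = min(1505.3, 1344) + 326.4 = 1670.4 kN. φR_n = 0.75 × 1670.4 = 1252.8 kN.
Tension yield (gross): A_g = 170×16 = 2720 mm². φR_n = 0.90 × 250 × 2720 = 612.0 kN.
Governing: min(701.2, 1751.0, 585.6, 1252.8, 612.0) = 585.6 kN → net-section rupture.

585.6 kN (net-section rupture governs)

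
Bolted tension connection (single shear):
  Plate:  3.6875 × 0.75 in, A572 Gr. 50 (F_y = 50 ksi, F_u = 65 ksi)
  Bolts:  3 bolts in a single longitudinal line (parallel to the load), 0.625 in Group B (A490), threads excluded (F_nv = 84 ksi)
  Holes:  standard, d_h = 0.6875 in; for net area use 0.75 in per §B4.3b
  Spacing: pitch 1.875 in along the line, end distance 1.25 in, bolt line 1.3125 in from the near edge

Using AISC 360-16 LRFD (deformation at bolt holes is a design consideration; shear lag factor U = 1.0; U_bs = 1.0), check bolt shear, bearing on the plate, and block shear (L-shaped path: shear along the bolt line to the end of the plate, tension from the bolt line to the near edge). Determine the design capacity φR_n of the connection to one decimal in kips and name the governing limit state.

Bolt shear: A_b = π(0.625)²/4 = 0.3068 in². φR_n = 0.75 × 84 × 0.3068 × 3 × 1 = 58.0 kips.
Bearing (0.75 in plate, F_u = 65 ksi): end bolts L_c = 1.25 − 0.6875/2 = 0.90625, R_n = min(1.2×0.90625×0.75×65, 2.4×0.625×0.75×65) = 53.016 kips/bolt; interior L_c = 1.875 − 0.6875 = 1.1875, R_n = 69.469 kips/bolt. φR_n = 0.75 × (1×53.016 + 2×69.469) = 144.0 kips.
Block shear: shear path 1×[1.25+2×1.875] = 1×5 in, A_gv = 3.75, A_nv = 1×(5 − 2.5×0.75)×0.75 = 2.3438 in²; tension to near edge: (1.3125 − 0.5×0.75)×0.75 = 0.70313 in². R_n = min(0.6×65×2.3438, 0.6×50×3.75) + 1.0×65×0.70313 = min(91.408, 112.5) + 45.703 = 137.11 kips. φR_n = 0.75 × 137.11 = 102.8 kips.
Governing: min(58.0, 144.0, 102.8) = 58.0 kips → bolt shear.

58.0 kips (bolt shear governs)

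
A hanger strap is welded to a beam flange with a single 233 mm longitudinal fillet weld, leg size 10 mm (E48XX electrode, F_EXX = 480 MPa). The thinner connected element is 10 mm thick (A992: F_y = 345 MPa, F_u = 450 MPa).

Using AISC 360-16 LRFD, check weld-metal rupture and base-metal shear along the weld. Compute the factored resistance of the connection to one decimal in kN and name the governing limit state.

355.8 kN (weld metal governs)

Weld metal: throat = 0.707×10 = 7.07 mm, L = 233 mm. φR_n = 0.75 × 0.6 × 480 × 7.07 × 233 = 355.8 kN.
Base metal shear (10 mm plate): yield φR_n = 1.0×0.6×345×10×233 = 482.3 kN; rupture φR_n = 0.75×0.6×450×10×233 = 471.8 kN; take 471.8 kN (rupture).
Governing: min(355.8, 471.8) = 355.8 kN → weld metal.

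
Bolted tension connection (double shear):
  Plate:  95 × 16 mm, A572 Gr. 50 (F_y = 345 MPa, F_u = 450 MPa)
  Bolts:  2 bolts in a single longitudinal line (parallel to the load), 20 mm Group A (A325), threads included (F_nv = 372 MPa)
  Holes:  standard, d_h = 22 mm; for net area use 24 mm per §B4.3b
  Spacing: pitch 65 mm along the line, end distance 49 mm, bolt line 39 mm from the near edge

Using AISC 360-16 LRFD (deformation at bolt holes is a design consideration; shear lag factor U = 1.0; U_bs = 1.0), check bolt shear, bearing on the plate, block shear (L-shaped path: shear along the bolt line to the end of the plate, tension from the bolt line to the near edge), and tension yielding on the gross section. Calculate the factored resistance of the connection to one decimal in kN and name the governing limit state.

Bolt shear: A_b = π(20)²/4 = 314.16 mm². φR_n = 0.75 × 372 × 314.16 × 2 × 2 = 350.6 kN.
Bearing (16 mm plate, F_u = 450 MPa): end bolts L_c = 49 − 22/2 = 38, R_n = min(1.2×38×16×450, 2.4×20×16×450) = 328.32 kN/bolt; interior L_c = 65 − 22 = 43, R_n = 345.6 kN/bolt. φR_n = 0.75 × (1×328.32 + 1×345.6) = 505.4 kN.
Block shear: shear path 1×[49+1×65] = 1×114 mm, A_gv = 1824, A_nv = 1×(114 − 1.5×24)×16 = 1248 mm²; tension to near edge: (39 − 0.5×24)×16 = 432 mm². R_n = min(0.6×450×1248, 0.6×345×1824) + 1.0×450×432 = min(336.96, 377.57) + 194.4 = 531.36 kN. φR_n = 0.75 × 531.36 = 398.5 kN.
Tension yield (gross): A_g = 95×16 = 1520 mm². φR_n = 0.90 × 345 × 1520 = 472.0 kN.
Governing: min(350.6, 505.4, 398.5, 472.0) = 350.6 kN → bolt shear.

350.6 kN (bolt shear governs)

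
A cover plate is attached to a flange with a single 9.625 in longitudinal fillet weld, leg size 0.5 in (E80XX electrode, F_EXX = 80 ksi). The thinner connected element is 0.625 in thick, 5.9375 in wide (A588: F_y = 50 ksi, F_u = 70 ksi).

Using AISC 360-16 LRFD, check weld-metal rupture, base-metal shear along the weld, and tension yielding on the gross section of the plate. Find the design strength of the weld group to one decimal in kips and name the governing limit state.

Weld metal: throat = 0.707×0.5 = 0.3535 in, L = 9.625 in. φR_n = 0.75 × 0.6 × 80 × 0.3535 × 9.625 = 122.5 kips.
Base metal shear (0.625 in plate): yield φR_n = 1.0×0.6×50×0.625×9.625 = 180.5 kips; rupture φR_n = 0.75×0.6×70×0.625×9.625 = 189.5 kips; take 180.5 kips (yield).
Tension yield (gross): A_g = 5.9375×0.625 = 3.7109 in². φR_n = 0.90 × 50 × 3.7109 = 167.0 kips.
Governing: min(122.5, 180.5, 167.0) = 122.5 kips → weld metal.

122.5 kips (weld metal governs)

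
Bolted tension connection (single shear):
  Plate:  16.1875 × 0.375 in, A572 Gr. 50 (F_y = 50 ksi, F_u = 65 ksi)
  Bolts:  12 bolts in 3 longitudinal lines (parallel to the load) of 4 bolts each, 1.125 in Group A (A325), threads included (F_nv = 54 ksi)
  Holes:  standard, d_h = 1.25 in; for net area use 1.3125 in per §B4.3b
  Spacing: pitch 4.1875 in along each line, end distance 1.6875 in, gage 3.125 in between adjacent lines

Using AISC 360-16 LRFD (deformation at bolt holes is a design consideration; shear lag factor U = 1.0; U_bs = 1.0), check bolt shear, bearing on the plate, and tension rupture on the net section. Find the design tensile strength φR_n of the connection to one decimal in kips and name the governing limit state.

223.9 kips (net-section rupture governs)

Bolt shear: A_b = π(1.125)²/4 = 0.99402 in². φR_n = 0.75 × 54 × 0.99402 × 12 × 1 = 483.1 kips.
Bearing (0.375 in plate, F_u = 65 ksi): end bolts L_c = 1.6875 − 1.25/2 = 1.0625, R_n = min(1.2×1.0625×0.375×65, 2.4×1.125×0.375×65) = 31.078 kips/bolt; interior L_c = 4.1875 − 1.25 = 2.9375, R_n = 65.813 kips/bolt. φR_n = 0.75 × (3×31.078 + 9×65.813) = 514.2 kips.
Tension rupture (net): A_n = (16.1875 − 3×1.3125)×0.375 = 4.5938 in² (U = 1.0, A_e = A_n). φR_n = 0.75 × 65 × 4.5938 = 223.9 kips.
Governing: min(483.1, 514.2, 223.9) = 223.9 kips → net-section rupture.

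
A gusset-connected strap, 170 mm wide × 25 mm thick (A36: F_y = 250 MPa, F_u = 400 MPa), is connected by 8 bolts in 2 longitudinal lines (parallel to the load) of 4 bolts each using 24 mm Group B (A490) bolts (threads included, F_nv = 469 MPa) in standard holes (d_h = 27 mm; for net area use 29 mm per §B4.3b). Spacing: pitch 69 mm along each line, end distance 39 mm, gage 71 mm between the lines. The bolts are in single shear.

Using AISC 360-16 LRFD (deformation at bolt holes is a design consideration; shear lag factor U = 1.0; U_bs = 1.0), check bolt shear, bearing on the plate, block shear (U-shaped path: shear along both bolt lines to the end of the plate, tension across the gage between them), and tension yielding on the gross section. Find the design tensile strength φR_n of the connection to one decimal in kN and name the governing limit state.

956.3 kN (gross-section yield governs)

Bolt shear: A_b = π(24)²/4 = 452.39 mm². φR_n = 0.75 × 469 × 452.39 × 8 × 1 = 1273.0 kN.
Bearing (25 mm plate, F_u = 400 MPa): end bolts L_c = 39 − 27/2 = 25.5, R_n = min(1.2×25.5×25×400, 2.4×24×25×400) = 306 kN/bolt; interior L_c = 69 − 27 = 42, R_n = 504 kN/bolt. φR_n = 0.75 × (2×306 + 6×504) = 2727.0 kN.
Block shear: shear path 2×[39+3×69] = 2×246 mm, A_gv = 12300, A_nv = 2×(246 − 3.5×29)×25 = 7225 mm²; tension across gage: (71 − 1×29)×25 = 1050 mm². R_n = min(0.6×400×7225, 0.6×250×12300) + 1.0×400×1050 = min(1734, 1845) + 420 = 2154 kN. φR_n = 0.75 × 2154 = 1615.5 kN.
Tension yield (gross): A_g = 170×25 = 4250 mm². φR_n = 0.90 × 250 × 4250 = 956.3 kN.
Governing: min(1273.0, 2727.0, 1615.5, 956.3) = 956.3 kN → gross-section yield.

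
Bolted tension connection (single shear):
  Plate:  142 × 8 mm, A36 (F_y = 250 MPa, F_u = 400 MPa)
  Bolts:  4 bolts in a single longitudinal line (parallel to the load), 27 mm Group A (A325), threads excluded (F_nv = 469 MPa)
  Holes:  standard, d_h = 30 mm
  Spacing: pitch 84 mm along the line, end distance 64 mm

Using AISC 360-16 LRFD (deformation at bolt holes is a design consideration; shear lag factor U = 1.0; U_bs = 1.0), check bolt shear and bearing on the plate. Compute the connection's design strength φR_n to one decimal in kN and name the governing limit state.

Bolt shear: A_b = π(27)²/4 = 572.56 mm². φR_n = 0.75 × 469 × 572.56 × 4 × 1 = 805.6 kN.
Bearing (8 mm plate, F_u = 400 MPa): end bolts L_c = 64 − 30/2 = 49, R_n = min(1.2×49×8×400, 2.4×27×8×400) = 188.16 kN/bolt; interior L_c = 84 − 30 = 54, R_n = 207.36 kN/bolt. φR_n = 0.75 × (1×188.16 + 3×207.36) = 607.7 kN.
Governing: min(805.6, 607.7) = 607.7 kN → bearing.

607.7 kN (bearing governs)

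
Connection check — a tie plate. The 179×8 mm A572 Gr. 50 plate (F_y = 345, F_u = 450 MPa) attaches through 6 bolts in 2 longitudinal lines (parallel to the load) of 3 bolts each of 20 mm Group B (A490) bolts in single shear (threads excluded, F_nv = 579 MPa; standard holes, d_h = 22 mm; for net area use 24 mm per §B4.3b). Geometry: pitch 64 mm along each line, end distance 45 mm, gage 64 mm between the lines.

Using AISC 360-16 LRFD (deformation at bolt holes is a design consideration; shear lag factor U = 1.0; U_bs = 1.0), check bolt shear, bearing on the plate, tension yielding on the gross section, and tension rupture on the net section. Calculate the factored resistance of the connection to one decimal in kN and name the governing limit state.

Bolt shear: A_b = π(20)²/4 = 314.16 mm². φR_n = 0.75 × 579 × 314.16 × 6 × 1 = 818.5 kN.
Bearing (8 mm plate, F_u = 450 MPa): end bolts L_c = 45 − 22/2 = 34, R_n = min(1.2×34×8×450, 2.4×20×8×450) = 146.88 kN/bolt; interior L_c = 64 − 22 = 42, R_n = 172.8 kN/bolt. φR_n = 0.75 × (2×146.88 + 4×172.8) = 738.7 kN.
Tension yield (gross): A_g = 179×8 = 1432 mm². φR_n = 0.90 × 345 × 1432 = 444.6 kN.
Tension rupture (net): A_n = (179 − 2×24)×8 = 1048 mm² (U = 1.0, A_e = A_n). φR_n = 0.75 × 450 × 1048 = 353.7 kN.
Governing: min(818.5, 738.7, 444.6, 353.7) = 353.7 kN → net-section rupture.

353.7 kN (net-section rupture governs)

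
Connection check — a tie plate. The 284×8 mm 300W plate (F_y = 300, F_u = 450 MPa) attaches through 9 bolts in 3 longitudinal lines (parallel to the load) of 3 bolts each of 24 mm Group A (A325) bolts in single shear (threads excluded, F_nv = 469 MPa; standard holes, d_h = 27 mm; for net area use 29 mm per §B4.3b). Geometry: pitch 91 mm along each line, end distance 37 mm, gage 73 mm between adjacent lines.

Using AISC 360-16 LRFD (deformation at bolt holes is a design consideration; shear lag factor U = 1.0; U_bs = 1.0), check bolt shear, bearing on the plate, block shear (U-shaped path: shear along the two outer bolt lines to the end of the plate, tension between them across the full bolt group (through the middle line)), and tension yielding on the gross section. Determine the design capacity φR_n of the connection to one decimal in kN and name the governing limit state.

613.4 kN (gross-section yield governs)

Bolt shear: A_b = π(24)²/4 = 452.39 mm². φR_n = 0.75 × 469 × 452.39 × 9 × 1 = 1432.2 kN.
Bearing (8 mm plate, F_u = 450 MPa): end bolts L_c = 37 − 27/2 = 23.5, R_n = min(1.2×23.5×8×450, 2.4×24×8×450) = 101.52 kN/bolt; interior L_c = 91 − 27 = 64, R_n = 207.36 kN/bolt. φR_n = 0.75 × (3×101.52 + 6×207.36) = 1161.5 kN.
Block shear: shear path 2×[37+2×91] = 2×219 mm, A_gv = 3504, A_nv = 2×(219 − 2.5×29)×8 = 2344 mm²; tension across gage: (146 − 2×29)×8 = 704 mm². R_n = min(0.6×450×2344, 0.6×300×3504) + 1.0×450×704 = min(632.88, 630.72) + 316.8 = 947.52 kN. φR_n = 0.75 × 947.52 = 710.6 kN.
Tension yield (gross): A_g = 284×8 = 2272 mm². φR_n = 0.90 × 300 × 2272 = 613.4 kN.
Governing: min(1432.2, 1161.5, 710.6, 613.4) = 613.4 kN → gross-section yield.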